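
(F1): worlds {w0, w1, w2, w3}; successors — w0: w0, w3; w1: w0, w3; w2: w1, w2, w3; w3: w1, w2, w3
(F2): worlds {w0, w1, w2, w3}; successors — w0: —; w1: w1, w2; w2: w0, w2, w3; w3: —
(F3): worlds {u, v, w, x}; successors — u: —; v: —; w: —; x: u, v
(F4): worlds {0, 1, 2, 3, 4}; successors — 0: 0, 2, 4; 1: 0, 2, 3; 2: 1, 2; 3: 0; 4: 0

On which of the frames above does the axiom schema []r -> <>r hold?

The schema corresponds to seriality: forall x exists y Rxy.
(F1): condition met.
(F2): fails — world w0 has no successor.
(F3): fails — world u has no successor.
(F4): condition met.

(F1), (F4)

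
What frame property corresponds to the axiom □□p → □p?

Density

This schema is the C4 axiom.
It corresponds to density: ∀x ∀y (Rxy → ∃z (Rxz ∧ Rzy)).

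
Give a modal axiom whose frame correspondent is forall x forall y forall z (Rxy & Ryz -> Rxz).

A defining formula is □ψ → □□ψ (the 4 axiom).
Suppose □ψ→□□ψ is valid. Take Rxy, Ryz and set V(ψ)={w : Rxw}. Then □ψ at x, so □□ψ at x, so □ψ at y, so ψ at z, i.e. Rxz.

□ψ → □□ψ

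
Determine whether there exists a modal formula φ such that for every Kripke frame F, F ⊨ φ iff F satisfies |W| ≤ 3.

If a class were modally definable it would be closed under disjoint unions (Goldblatt–Thomason).
Any modal formula valid on each of 4 disjoint one-world frames is valid on their disjoint union (validity is preserved under disjoint unions). Each one-world frame has |W|=1≤3, but the union has |W|=4.
So no modal formula (or set of formulas) defines exactly the |W|≤3 frames.

No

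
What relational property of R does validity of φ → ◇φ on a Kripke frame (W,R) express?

Equivalently (dual form): □φ → φ.
Suppose □φ→φ is valid. At any x set V(φ)={w : Rxw}. Then □φ holds at x, so φ holds at x, i.e. Rxx.
Conversely, any frame satisfying ∀x Rxx validates the schema.
Frame condition: ∀x Rxx.

reflexivity: ∀x Rxx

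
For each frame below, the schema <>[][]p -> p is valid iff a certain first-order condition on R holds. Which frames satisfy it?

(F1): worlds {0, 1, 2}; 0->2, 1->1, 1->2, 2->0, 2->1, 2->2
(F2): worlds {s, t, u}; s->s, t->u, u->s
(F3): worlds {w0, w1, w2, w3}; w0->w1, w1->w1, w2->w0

(F1)

The schema corresponds to a generalized confluence (Geach) condition: forall x forall y (xRy -> exists w (y R^2 w & x = w)).
(F1): satisfies the condition.
(F2): fails — tRu but no w with uR²w and t=w.
(F3): fails — w0Rw1 but no w with w1R²w and w0=w.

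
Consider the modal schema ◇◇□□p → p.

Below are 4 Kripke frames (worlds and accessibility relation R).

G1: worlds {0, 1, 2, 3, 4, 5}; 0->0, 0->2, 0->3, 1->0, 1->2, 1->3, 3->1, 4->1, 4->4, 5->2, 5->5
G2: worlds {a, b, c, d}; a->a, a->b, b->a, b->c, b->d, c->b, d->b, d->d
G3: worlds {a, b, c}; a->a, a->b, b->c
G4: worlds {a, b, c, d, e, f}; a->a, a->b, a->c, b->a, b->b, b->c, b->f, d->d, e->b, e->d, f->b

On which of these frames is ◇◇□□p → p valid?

G2

Frame correspondent (Sahlqvist): ∀x ∀y (xR²y → ∃w (yR²w ∧ x = w)) — i.e. a generalized confluence (Geach) condition.
G1: fails — 0R²2 but no w with 2R²w and 0=w.
G2: holds.
G3: fails — aR²b but no w with bR²w and a=w.
G4: fails — aR²c but no w with cR²w and a=w.
Valid on: G2.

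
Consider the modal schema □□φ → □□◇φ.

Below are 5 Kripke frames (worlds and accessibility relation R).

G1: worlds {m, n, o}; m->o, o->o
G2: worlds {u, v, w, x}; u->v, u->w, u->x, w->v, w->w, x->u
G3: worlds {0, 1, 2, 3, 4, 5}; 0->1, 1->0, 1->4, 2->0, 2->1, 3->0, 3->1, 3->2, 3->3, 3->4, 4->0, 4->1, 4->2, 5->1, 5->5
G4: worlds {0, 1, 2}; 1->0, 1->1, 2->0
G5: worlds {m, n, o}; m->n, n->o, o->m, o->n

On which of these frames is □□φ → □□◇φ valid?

This is the axiom for a generalized confluence (Geach) condition; its first-order frame correspondent is ∀x ∀z (xR²z → ∃w (xR²w ∧ zRw)).
G1: ✓.
G2: fails — uR²v but no t with uR²t and vRt.
G3: fails — 0R²0 but no w with 0R²w and 0Rw.
G4: fails — 1R²0 but no w with 1R²w and 0Rw.
G5: fails — mR²o but no w with mR²w and oRw.
Valid on: G1.

G1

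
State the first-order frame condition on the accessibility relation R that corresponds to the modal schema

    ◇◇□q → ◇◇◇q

∀x ∀y (xR²y → ∃w (yRw ∧ xR³w))

This is a Sahlqvist (Geach-type) schema ◇^2□^1q → □^0◇^3q.
First-order correspondent: ∀x ∀y (xR²y → ∃w (yRw ∧ xR³w)).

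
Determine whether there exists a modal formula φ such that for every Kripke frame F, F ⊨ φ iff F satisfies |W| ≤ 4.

No — not modally definable

Modal frame validity is preserved under disjoint unions.
Any modal formula valid on each of 5 disjoint one-world frames is valid on their disjoint union (validity is preserved under disjoint unions). Each one-world frame has |W|=1≤4, but the union has |W|=5.
So no modal formula (or set of formulas) defines exactly the |W|≤4 frames.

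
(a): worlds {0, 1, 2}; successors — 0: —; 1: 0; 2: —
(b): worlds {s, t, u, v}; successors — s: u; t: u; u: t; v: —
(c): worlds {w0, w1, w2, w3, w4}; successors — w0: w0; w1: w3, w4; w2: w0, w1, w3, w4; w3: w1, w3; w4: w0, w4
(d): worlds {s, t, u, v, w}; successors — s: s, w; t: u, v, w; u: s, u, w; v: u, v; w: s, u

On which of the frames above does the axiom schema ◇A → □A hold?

The schema corresponds to partial functionality: ∀x ∀y ∀z (Rxy ∧ Rxz → y = z).
(a): ✓.
(b): ✓.
(c): fails — w1 sees both w3 and w4.
(d): fails — s sees both s and w.
Valid on: (a), (b).

(a), (b)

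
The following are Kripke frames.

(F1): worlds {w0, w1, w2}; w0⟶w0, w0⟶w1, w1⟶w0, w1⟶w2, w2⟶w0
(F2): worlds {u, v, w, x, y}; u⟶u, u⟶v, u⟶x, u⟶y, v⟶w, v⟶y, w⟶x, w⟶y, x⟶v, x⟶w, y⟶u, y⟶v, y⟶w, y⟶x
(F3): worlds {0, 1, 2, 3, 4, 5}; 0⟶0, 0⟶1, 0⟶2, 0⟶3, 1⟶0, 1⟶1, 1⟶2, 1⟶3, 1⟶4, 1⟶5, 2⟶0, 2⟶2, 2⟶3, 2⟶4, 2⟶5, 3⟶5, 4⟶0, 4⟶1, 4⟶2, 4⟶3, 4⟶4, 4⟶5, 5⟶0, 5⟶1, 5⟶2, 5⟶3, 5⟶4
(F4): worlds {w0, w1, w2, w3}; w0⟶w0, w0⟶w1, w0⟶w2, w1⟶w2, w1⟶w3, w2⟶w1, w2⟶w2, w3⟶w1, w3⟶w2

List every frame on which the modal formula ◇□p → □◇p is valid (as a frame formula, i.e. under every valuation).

(F1), (F4)

This is the axiom for convergence; its first-order frame correspondent is ∀x ∀y ∀z (Rxy ∧ Rxz → ∃w (Ryw ∧ Rzw)).
(F1): holds.
(F2): fails — Ryx and Ryw but x and w have no common successor.
(F3): fails — R00 and R03 but 0 and 3 have no common successor.
(F4): holds.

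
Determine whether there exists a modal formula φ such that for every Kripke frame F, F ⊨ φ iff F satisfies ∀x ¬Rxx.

If a class were modally definable it would be closed under surjective bounded morphisms (Goldblatt–Thomason).
The 4-cycle (worlds a,b,c,d with a→b→c→d→a) is irreflexive, and the map sending every world to a single reflexive point • is a surjective bounded morphism (forth: every edge maps to (•,•); back: every world has a successor). So any modal formula valid on the 4-cycle is also valid on the reflexive point, which is not irreflexive.
Hence irreflexivity is not modally definable.

No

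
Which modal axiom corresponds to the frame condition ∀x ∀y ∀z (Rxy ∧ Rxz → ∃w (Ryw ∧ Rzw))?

◇□s → □◇s

The condition is convergence. The .2 schema ◇□s → □◇s defines it.
Suppose ◇□s→□◇s is valid. Take Rxy, Rxz and set V(s)={w : Ryw}. Then □s at y so ◇□s at x, so □◇s at x, so ◇s at z, giving w with Rzw and Ryw.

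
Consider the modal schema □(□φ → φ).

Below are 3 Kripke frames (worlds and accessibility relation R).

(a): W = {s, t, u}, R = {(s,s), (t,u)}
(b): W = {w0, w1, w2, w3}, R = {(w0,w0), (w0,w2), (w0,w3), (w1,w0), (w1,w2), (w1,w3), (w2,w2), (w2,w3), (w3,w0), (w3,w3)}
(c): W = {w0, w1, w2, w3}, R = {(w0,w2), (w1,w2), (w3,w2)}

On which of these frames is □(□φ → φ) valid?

Frame correspondent (Sahlqvist): ∀x ∀y (Rxy → Ryy) — i.e. shift-reflexivity.
(a): fails — Rtu but not Ruu.
(b): condition met.
(c): fails — Rw1w2 but not Rw2w2.

(b)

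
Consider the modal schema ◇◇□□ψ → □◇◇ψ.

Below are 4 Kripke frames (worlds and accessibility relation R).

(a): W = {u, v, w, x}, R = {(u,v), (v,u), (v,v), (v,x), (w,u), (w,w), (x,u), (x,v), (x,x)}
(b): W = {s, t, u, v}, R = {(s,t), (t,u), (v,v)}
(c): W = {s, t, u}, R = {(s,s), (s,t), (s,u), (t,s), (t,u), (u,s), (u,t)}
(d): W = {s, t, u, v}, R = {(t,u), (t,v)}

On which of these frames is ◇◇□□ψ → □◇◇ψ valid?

(a), (c), (d)

Frame correspondent (Sahlqvist): ∀x ∀y ∀z ((xR²y ∧ xRz) → ∃w (yR²w ∧ zR²w)) — i.e. a generalized confluence (Geach) condition.
(a): condition met.
(b): fails — sR²u, sRt but no w with uR²w and tR²w.
(c): condition met.
(d): condition met.
Valid on: (a), (c), (d).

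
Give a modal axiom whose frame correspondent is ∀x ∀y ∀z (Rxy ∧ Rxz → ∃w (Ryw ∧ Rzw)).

A defining formula is ◇□q → □◇q (the .2 axiom).
Suppose ◇□q→□◇q is valid. Take Rxy, Rxz and set V(q)={w : Ryw}. Then □q at y so ◇□q at x, so □◇q at x, so ◇q at z, giving w with Rzw and Ryw.

◇□q → □◇q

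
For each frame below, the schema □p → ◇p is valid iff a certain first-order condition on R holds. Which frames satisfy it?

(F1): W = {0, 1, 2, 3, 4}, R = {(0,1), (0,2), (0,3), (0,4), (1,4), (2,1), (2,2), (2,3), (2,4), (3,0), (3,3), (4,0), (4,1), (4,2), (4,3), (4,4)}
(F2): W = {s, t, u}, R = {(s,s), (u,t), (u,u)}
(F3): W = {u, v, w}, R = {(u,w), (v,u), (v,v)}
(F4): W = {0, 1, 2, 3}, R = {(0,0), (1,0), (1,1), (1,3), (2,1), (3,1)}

(F1), (F4)

The schema corresponds to seriality: ∀x ∃y Rxy.
(F1): condition met.
(F2): fails — world t has no successor.
(F3): fails — world w has no successor.
(F4): condition met.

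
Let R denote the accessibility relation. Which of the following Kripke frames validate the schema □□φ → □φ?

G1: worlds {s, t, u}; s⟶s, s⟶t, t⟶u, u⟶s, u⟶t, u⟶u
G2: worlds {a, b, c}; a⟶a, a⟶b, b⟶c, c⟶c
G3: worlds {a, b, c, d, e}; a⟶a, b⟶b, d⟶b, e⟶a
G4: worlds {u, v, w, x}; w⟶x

G1, G2, G3

Frame correspondent (Sahlqvist): ∀x ∀y (Rxy → ∃z (Rxz ∧ Rzy)) — i.e. density.
G1: condition met.
G2: condition met.
G3: condition met.
G4: fails — Rwx but no z with Rwz and Rzx.
Valid on: G1, G2, G3.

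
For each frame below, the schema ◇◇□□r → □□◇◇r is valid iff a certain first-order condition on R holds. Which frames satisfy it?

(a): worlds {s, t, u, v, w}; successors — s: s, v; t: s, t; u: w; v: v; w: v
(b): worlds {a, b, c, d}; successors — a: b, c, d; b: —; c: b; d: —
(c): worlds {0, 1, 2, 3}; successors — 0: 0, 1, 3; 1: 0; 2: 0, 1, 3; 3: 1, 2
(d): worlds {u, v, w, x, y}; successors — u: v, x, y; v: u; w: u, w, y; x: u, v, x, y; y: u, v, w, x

Frame correspondent (Sahlqvist): ∀x ∀y ∀z ((xR²y ∧ xR²z) → ∃w (yR²w ∧ zR²w)) — i.e. a generalized confluence (Geach) condition.
(a): holds.
(b): fails — aR²b, aR²b but no w with bR²w and bR²w.
(c): holds.
(d): holds.

(a), (c), (d)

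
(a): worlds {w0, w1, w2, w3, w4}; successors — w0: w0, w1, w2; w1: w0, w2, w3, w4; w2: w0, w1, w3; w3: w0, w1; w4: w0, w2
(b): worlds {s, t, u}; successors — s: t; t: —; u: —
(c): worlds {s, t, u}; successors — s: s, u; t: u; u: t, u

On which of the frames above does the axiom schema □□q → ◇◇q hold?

(a), (c)

Frame correspondent (Sahlqvist): ∀x ∃w (xR²w ∧ xR²w) — i.e. a generalized confluence (Geach) condition.
(a): ✓.
(b): fails — at s but no w with sR²w and sR²w.
(c): ✓.
Valid on: (a), (c).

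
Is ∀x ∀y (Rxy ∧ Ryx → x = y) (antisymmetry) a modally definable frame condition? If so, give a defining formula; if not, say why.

If a class were modally definable it would be closed under surjective bounded morphisms (Goldblatt–Thomason).
The 4-cycle (worlds a,b,c,d with a→b→c→d→a) is antisymmetric. Sending even-indexed worlds to s and odd-indexed worlds to t is a surjective bounded morphism onto the two-world frame with s↔t, which is not antisymmetric.
Hence antisymmetry is not modally definable.

No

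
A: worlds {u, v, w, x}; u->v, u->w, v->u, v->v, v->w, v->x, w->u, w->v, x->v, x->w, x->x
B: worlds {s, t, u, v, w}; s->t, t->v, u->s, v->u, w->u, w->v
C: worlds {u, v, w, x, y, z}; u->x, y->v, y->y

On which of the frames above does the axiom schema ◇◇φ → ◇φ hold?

C

This is the axiom for transitivity; its first-order frame correspondent is ∀x ∀y ∀z (Rxy ∧ Ryz → Rxz).
A: fails — Ruv and Rvu but not Ruu.
B: fails — Rtv and Rvu but not Rtu.
C: condition met.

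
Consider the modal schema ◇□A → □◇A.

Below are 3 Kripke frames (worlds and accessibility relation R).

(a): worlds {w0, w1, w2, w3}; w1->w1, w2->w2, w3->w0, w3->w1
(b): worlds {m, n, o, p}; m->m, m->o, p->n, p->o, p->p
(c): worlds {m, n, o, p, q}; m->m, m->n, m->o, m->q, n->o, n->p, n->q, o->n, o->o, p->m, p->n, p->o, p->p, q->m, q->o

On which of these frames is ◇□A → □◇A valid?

(c)

The schema corresponds to convergence: ∀x ∀y ∀z (Rxy ∧ Rxz → ∃w (Ryw ∧ Rzw)).
(a): fails — Rw3w1 and Rw3w0 but w1 and w0 have no common successor.
(b): fails — Rmo and Rmo but o and o have no common successor.
(c): holds.
Valid on: (c).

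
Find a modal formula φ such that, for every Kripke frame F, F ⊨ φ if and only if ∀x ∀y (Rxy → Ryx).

ψ → □◇ψ

A defining formula is ψ → □◇ψ (the B axiom).
Suppose ψ→□◇ψ is valid. Take Rxy and set V(ψ)={x}. Then ψ at x, so □◇ψ at x, so ◇ψ at y, so some z with Ryz has ψ; z=x, i.e. Ryx.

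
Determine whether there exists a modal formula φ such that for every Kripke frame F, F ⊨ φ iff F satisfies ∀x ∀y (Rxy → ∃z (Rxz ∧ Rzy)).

The condition is density. A defining modal formula is □□r → □r.
Suppose □□r→□r is valid. Take Rxy and set V(r)={w : xR²w}. Then □□r at x, so □r at x, so r at y, i.e. ∃z(Rxz∧Rzy).

Definable; □□r → □r defines it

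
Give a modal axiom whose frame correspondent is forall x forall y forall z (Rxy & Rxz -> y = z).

A defining formula is ◇ψ → □ψ (the CD axiom).
Suppose ◇ψ→□ψ is valid. Take Rxy, Rxz and set V(ψ)={y}. Then ◇ψ at x, so □ψ at x, so ψ at z, i.e. z=y.

◇ψ → □ψ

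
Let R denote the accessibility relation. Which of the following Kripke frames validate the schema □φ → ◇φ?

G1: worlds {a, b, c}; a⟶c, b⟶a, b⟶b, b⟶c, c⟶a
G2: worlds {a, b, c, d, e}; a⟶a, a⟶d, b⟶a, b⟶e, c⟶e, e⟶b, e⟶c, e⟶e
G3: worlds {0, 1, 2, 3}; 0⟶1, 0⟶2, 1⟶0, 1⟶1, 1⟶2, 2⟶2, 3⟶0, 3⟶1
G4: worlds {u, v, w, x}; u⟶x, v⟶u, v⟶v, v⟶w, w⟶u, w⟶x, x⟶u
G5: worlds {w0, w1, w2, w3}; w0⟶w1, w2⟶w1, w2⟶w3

Frame correspondent (Sahlqvist): ∀x ∃y Rxy — i.e. seriality.
G1: satisfies the condition.
G2: fails — world d has no successor.
G3: satisfies the condition.
G4: satisfies the condition.
G5: fails — world w1 has no successor.
Valid on: G1, G3, G4.

G1, G3, G4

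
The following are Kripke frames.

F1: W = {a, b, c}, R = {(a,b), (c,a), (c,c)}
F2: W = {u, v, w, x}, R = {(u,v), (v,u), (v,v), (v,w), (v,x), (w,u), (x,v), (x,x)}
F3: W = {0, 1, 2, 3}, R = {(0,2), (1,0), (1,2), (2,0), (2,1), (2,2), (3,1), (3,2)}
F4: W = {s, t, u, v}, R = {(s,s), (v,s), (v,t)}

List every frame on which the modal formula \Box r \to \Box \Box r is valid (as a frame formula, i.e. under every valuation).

The schema corresponds to transitivity: \forall x \forall y \forall z (Rxy \wedge Ryz \to Rxz).
F1: fails — Rca and Rab but not Rcb.
F2: fails — Ruv and Rvw but not Ruw.
F3: fails — R32 and R20 but not R30.
F4: holds.

F4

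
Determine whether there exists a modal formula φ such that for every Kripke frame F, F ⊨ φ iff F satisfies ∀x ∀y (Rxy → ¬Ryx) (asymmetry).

Any modally definable frame class is closed under surjective bounded morphisms.
The 4-cycle (worlds w0,w1,w2,w3 with w0→w1→w2→w3→w0) is asymmetric. Mapping every world to a single reflexive point • is a surjective bounded morphism, and the reflexive point is not asymmetric (R•• but asymmetry requires ¬R••).
So the class is not modally definable.

No — not modally definable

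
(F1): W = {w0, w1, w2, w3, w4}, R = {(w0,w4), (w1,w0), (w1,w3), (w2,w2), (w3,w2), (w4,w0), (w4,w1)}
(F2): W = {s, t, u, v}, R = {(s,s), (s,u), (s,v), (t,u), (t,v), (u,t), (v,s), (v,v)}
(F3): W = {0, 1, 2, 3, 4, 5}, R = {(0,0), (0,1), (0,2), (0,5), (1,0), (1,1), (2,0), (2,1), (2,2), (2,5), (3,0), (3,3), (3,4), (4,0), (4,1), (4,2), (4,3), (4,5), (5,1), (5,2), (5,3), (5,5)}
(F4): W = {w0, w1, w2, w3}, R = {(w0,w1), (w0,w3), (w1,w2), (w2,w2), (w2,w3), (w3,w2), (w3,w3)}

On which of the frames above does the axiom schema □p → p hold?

Frame correspondent (Sahlqvist): ∀x Rxx — i.e. reflexivity.
(F1): fails — world w0 does not see itself.
(F2): fails — world t does not see itself.
(F3): fails — world 4 does not see itself.
(F4): fails — world w0 does not see itself.

none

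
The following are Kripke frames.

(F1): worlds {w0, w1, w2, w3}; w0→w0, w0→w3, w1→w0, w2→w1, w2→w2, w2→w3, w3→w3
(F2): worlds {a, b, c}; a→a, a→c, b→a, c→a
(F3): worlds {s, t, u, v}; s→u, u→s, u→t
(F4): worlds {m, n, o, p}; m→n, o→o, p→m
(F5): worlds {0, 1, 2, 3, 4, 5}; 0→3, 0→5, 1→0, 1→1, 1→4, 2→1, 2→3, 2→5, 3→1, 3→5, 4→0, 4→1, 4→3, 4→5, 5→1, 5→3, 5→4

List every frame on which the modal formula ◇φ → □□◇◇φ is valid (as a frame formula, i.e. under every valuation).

(F2)

The schema corresponds to a generalized confluence (Geach) condition: ∀x ∀y ∀z ((xRy ∧ xR²z) → ∃w (y = w ∧ zR²w)).
(F1): fails — w0Rw0, w0R²w3 but no w with w0=w and w3R²w.
(F2): satisfies the condition.
(F3): fails — sRu, sR²s but no w with u=w and sR²w.
(F4): fails — pRm, pR²n but no w with m=w and nR²w.
(F5): fails — 0R5, 0R²3 but no w with 5=w and 3R²w.
Valid on: (F2).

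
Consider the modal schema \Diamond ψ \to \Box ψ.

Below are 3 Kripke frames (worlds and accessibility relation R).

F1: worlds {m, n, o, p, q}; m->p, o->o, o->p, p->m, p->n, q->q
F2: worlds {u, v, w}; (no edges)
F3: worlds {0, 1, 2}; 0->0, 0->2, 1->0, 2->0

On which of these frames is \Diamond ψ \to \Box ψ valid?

The schema corresponds to partial functionality: \forall x \forall y \forall z (Rxy \wedge Rxz \to y = z).
F1: fails — o sees both o and p.
F2: satisfies the condition.
F3: fails — 0 sees both 0 and 2.

F2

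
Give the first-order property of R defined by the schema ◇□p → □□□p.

This is a Sahlqvist (Geach-type) schema ◇^1□^1p → □^3◇^0p.
Minimal-valuation argument: fix x; take any y with xR^1y and any z with xR^3z. Set V(p) to the set of worlds R-reachable from y in exactly 1 step. Then □^1p holds at y, so the antecedent holds at x; validity forces ◇^0p at z, giving a w with zR^0w and yR^1w.
First-order correspondent: ∀x ∀y ∀z ((xRy ∧ xR³z) → ∃w (yRw ∧ z = w)).

∀x ∀y ∀z ((xRy ∧ xR³z) → ∃w (yRw ∧ z = w))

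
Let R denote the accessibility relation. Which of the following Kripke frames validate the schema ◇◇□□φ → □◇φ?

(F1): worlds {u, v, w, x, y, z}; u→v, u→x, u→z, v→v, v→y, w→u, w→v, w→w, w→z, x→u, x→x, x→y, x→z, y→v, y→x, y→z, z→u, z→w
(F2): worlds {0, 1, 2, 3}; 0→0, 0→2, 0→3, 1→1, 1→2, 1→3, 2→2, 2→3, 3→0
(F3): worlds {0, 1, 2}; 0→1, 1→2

(F2)

This is the axiom for a generalized confluence (Geach) condition; its first-order frame correspondent is ∀x ∀y ∀z ((xR²y ∧ xRz) → ∃w (yR²w ∧ zRw)).
(F1): fails — uR²v, uRz but no t with vR²t and zRt.
(F2): holds.
(F3): fails — 0R²2, 0R1 but no w with 2R²w and 1Rw.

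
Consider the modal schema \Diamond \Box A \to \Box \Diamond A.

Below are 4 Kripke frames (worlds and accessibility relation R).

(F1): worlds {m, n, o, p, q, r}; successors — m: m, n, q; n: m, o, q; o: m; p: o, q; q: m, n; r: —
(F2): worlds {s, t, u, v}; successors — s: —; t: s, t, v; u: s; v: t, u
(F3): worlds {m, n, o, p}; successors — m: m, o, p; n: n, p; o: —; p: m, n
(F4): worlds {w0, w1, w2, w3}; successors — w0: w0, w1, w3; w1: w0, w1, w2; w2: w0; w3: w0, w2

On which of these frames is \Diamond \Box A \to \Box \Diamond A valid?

(F1), (F4)

Frame correspondent (Sahlqvist): \forall x \forall y \forall z (Rxy \wedge Rxz \to \exists w (Ryw \wedge Rzw)) — i.e. convergence.
(F1): ✓.
(F2): fails — Rtv and Rts but v and s have no common successor.
(F3): fails — Rmo and Rmo but o and o have no common successor.
(F4): ✓.
Valid on: (F1), (F4).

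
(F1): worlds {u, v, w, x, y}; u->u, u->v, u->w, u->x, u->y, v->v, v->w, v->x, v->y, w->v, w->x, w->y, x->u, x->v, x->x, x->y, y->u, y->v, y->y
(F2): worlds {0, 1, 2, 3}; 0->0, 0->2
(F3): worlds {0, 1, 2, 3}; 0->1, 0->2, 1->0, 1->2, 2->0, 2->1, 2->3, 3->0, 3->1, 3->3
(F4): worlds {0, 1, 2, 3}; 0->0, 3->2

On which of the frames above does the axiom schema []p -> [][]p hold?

(F2), (F4)

This is the axiom for transitivity; its first-order frame correspondent is forall x forall y forall z (Rxy & Ryz -> Rxz).
(F1): fails — Rwx and Rxu but not Rwu.
(F2): holds.
(F3): fails — R10 and R01 but not R11.
(F4): holds.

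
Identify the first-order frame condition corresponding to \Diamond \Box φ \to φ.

This is frame-equivalent to φ → □◇φ (substitute ¬φ for φ and contrapose).
Suppose φ→□◇φ is valid. Take Rxy and set V(φ)={x}. Then φ at x, so □◇φ at x, so ◇φ at y, so some z with Ryz has φ; z=x, i.e. Ryx.
The converse is a direct semantic check.
Frame condition: \forall x \forall y (Rxy \to Ryx).

symmetry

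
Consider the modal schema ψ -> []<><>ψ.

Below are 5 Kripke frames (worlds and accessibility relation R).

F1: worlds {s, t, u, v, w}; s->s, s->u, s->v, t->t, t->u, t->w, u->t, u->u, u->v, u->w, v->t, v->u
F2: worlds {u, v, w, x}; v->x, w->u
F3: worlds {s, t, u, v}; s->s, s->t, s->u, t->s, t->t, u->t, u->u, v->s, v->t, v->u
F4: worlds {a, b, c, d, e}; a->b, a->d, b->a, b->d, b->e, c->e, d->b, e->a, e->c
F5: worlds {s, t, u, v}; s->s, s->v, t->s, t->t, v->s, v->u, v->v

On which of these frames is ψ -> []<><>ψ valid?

none

The schema corresponds to a generalized confluence (Geach) condition: forall x forall z (xRz -> exists w (x = w & z R^2 w)).
F1: fails — sRu but no w* with s=w* and uR²w*.
F2: fails — vRx but no t with v=t and xR²t.
F3: fails — vRs but no w with v=w and sR²w.
F4: fails — bRd but no w with b=w and dR²w.
F5: fails — tRs but no w with t=w and sR²w.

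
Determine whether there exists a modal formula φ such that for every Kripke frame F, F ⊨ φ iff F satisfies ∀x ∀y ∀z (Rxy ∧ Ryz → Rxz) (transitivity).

Yes, by □p → □□p

The condition is transitivity. A defining modal formula is □p → □□p.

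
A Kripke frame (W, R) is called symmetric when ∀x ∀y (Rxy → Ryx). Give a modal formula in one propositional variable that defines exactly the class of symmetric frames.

p → □◇p

The condition is symmetry. The B schema p → □◇p defines it.
Suppose p→□◇p is valid. Take Rxy and set V(p)={x}. Then p at x, so □◇p at x, so ◇p at y, so some z with Ryz has p; z=x, i.e. Ryx.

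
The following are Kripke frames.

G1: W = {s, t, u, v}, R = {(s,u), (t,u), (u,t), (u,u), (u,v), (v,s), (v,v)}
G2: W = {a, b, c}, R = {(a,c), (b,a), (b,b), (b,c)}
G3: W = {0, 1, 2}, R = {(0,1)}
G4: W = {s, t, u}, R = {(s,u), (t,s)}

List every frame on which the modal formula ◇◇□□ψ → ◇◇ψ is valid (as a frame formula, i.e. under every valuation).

G1, G3

This is the axiom for a generalized confluence (Geach) condition; its first-order frame correspondent is ∀x ∀y (xR²y → ∃w (yR²w ∧ xR²w)).
G1: holds.
G2: fails — bR²a but no w with aR²w and bR²w.
G3: holds.
G4: fails — tR²u but no w with uR²w and tR²w.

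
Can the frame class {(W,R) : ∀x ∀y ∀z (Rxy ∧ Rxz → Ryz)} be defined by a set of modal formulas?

Yes, by ◇r → □◇r

The condition is the Euclidean property. A defining modal formula is ◇r → □◇r.
Suppose ◇r→□◇r is valid. Take Rxy, Rxz and set V(r)={y}. Then ◇r at x, so □◇r at x, so ◇r at z, so some w with Rzw has r; w=y, i.e. Rzy. By symmetry of the argument, Ryz.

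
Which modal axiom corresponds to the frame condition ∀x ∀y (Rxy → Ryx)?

p → □◇p

The condition is symmetry. The B schema p → □◇p defines it.
Suppose p→□◇p is valid. Take Rxy and set V(p)={x}. Then p at x, so □◇p at x, so ◇p at y, so some z with Ryz has p; z=x, i.e. Ryx.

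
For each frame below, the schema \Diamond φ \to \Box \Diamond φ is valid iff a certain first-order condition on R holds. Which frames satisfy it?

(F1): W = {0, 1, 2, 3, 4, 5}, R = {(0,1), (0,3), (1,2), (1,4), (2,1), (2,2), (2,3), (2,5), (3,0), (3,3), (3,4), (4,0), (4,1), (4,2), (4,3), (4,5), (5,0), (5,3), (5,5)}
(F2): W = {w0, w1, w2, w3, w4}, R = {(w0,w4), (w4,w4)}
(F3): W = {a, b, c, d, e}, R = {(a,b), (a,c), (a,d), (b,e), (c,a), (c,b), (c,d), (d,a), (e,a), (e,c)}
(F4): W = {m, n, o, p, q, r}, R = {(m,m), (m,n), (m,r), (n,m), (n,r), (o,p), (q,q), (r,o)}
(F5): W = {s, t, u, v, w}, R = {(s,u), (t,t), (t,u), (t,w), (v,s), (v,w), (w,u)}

(F2)

This is the axiom for the Euclidean property; its first-order frame correspondent is \forall x \forall y \forall z (Rxy \wedge Rxz \to Ryz).
(F1): fails — R01 and R01 but not R11.
(F2): ✓.
(F3): fails — Rab and Rab but not Rbb.
(F4): fails — Rmr and Rmr but not Rrr.
(F5): fails — Rsu and Rsu but not Ruu.
Valid on: (F2).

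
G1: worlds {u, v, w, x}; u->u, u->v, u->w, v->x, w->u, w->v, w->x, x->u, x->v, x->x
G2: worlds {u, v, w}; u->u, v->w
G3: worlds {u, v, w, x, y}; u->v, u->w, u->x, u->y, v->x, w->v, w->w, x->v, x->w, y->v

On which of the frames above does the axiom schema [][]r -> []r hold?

Frame correspondent (Sahlqvist): forall x forall y (Rxy -> exists z (Rxz & Rzy)) — i.e. density.
G1: ✓.
G2: fails — Rvw but no z with Rvz and Rzw.
G3: fails — Rvx but no z with Rvz and Rzx.
Valid on: G1.

G1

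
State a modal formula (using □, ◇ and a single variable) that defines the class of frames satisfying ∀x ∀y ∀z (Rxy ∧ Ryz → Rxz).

This is transitivity; the standard corresponding axiom is 4: □s → □□s.
Suppose □s→□□s is valid. Take Rxy, Ryz and set V(s)={w : Rxw}. Then □s at x, so □□s at x, so □s at y, so s at z, i.e. Rxz.

□s → □□s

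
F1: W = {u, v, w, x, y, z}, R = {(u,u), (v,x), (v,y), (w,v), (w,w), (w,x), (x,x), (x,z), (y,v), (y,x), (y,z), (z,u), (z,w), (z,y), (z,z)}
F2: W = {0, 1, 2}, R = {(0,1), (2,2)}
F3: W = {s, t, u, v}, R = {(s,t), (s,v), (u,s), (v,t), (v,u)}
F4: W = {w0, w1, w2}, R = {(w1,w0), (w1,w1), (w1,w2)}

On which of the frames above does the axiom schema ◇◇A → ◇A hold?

Frame correspondent (Sahlqvist): ∀x ∀y ∀z (Rxy ∧ Ryz → Rxz) — i.e. transitivity.
F1: fails — Rwx and Rxz but not Rwz.
F2: satisfies the condition.
F3: fails — Rus and Rsv but not Ruv.
F4: satisfies the condition.

F2, F4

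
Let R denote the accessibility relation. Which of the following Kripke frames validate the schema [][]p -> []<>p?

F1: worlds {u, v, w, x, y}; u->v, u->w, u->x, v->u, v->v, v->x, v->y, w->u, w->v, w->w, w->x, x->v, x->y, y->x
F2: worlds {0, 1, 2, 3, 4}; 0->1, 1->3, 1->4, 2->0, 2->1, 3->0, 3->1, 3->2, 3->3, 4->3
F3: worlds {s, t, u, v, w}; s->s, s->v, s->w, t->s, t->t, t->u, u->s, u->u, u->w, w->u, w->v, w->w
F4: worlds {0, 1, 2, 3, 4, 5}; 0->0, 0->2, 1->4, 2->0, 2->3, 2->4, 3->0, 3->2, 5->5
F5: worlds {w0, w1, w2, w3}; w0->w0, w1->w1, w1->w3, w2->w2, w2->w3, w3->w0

The schema corresponds to a generalized confluence (Geach) condition: forall x forall z (xRz -> exists w (x R^2 w & zRw)).
F1: holds.
F2: holds.
F3: fails — sRv but no w* with sR²w* and vRw*.
F4: fails — 1R4 but no w with 1R²w and 4Rw.
F5: holds.

F1, F2, F5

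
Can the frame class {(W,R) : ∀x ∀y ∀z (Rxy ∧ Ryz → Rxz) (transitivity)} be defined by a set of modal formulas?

Definable; □q → □□q defines it

Yes: it is transitivity, defined by the 4 schema □q → □□q.
Suppose □q→□□q is valid. Take Rxy, Ryz and set V(q)={w : Rxw}. Then □q at x, so □□q at x, so □q at y, so q at z, i.e. Rxz.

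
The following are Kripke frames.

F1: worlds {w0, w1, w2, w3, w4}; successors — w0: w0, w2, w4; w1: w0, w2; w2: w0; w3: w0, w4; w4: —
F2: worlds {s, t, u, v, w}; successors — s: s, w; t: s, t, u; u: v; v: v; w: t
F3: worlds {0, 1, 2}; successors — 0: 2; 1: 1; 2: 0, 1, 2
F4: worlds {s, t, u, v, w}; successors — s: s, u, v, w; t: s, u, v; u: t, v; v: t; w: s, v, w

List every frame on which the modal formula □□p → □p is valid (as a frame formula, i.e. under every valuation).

F1, F2, F3

Frame correspondent (Sahlqvist): ∀x ∀y (Rxy → ∃z (Rxz ∧ Rzy)) — i.e. density.
F1: condition met.
F2: condition met.
F3: condition met.
F4: fails — Rvt but no z with Rvz and Rzt.
Valid on: F1, F2, F3.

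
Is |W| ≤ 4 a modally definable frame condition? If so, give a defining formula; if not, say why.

Not modally definable

If a class were modally definable it would be closed under disjoint unions (Goldblatt–Thomason).
Any modal formula valid on each of 5 disjoint one-world frames is valid on their disjoint union (validity is preserved under disjoint unions). Each one-world frame has |W|=1≤4, but the union has |W|=5.
Hence having at most 4 worlds is not modally definable.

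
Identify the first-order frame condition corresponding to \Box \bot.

□⊥ is valid iff no world has any successor (otherwise □⊥ fails at any world with one).

Emptiness of R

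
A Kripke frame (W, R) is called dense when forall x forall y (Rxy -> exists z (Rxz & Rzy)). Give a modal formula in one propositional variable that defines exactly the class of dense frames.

□□q → □q

This is density; the standard corresponding axiom is C4: □□q → □q.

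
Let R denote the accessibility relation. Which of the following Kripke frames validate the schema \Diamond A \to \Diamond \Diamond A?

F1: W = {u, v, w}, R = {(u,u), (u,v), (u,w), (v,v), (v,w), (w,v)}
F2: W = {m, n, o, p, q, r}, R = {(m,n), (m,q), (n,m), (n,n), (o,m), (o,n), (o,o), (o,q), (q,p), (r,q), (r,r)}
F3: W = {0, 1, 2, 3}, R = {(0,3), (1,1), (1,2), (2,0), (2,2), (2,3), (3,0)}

F1

The schema corresponds to a generalized confluence (Geach) condition: \forall x \forall y (xRy \to \exists w (y = w \wedge x R^2 w)).
F1: condition met.
F2: fails — mRq but no w with q=w and mR²w.
F3: fails — 0R3 but no w with 3=w and 0R²w.
Valid on: F1.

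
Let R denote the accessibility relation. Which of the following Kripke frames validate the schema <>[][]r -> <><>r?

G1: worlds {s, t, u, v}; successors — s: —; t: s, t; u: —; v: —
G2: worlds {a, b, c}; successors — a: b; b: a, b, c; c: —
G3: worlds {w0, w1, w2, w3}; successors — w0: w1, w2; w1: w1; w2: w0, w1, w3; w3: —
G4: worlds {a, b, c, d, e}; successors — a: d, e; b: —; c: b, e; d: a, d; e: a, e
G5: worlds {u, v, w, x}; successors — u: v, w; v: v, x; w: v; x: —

none

The schema corresponds to a generalized confluence (Geach) condition: forall x forall y (xRy -> exists w (y R^2 w & x R^2 w)).
G1: fails — tRs but no w with sR²w and tR²w.
G2: fails — bRc but no w with cR²w and bR²w.
G3: fails — w2Rw3 but no w with w3R²w and w2R²w.
G4: fails — cRb but no w with bR²w and cR²w.
G5: fails — vRx but no t with xR²t and vR²t.
Valid on no frame.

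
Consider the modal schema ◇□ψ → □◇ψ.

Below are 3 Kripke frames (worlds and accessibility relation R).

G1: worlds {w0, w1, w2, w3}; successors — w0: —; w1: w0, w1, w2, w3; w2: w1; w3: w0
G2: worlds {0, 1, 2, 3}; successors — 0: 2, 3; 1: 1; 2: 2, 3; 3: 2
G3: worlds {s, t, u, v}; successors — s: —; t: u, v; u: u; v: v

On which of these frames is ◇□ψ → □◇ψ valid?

G2

This is the axiom for convergence; its first-order frame correspondent is ∀x ∀y ∀z (Rxy ∧ Rxz → ∃w (Ryw ∧ Rzw)).
G1: fails — Rw1w2 and Rw1w0 but w2 and w0 have no common successor.
G2: satisfies the condition.
G3: fails — Rtu and Rtv but u and v have no common successor.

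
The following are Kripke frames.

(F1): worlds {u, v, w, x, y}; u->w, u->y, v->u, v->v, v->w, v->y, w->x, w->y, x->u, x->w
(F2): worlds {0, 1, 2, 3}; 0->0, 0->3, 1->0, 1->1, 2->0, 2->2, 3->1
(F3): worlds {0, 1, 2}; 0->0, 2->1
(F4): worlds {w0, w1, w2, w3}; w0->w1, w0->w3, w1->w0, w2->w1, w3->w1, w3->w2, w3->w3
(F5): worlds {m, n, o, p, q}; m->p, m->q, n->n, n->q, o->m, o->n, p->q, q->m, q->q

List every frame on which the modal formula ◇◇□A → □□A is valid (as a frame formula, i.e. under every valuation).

The schema corresponds to a generalized confluence (Geach) condition: ∀x ∀y ∀z ((xR²y ∧ xR²z) → ∃w (yRw ∧ z = w)).
(F1): fails — uR²x, uR²x but no t with xRt and x=t.
(F2): fails — 0R²0, 0R²1 but no w with 0Rw and 1=w.
(F3): ✓.
(F4): fails — w0R²w0, w0R²w0 but no w with w0Rw and w0=w.
(F5): fails — mR²m, mR²m but no w with mRw and m=w.

(F3)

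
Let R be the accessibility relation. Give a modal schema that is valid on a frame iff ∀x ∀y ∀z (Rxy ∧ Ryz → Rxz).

□p → □□p

This is transitivity; the standard corresponding axiom is 4: □p → □□p.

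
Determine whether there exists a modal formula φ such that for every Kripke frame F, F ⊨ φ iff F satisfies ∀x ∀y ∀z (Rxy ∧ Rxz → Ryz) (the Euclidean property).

Definable; ◇p → □◇p defines it

This is a Sahlqvist condition; the 5 axiom ◇p → □◇p defines it.
Suppose ◇p→□◇p is valid. Take Rxy, Rxz and set V(p)={y}. Then ◇p at x, so □◇p at x, so ◇p at z, so some w with Rzw has p; w=y, i.e. Rzy. By symmetry of the argument, Ryz.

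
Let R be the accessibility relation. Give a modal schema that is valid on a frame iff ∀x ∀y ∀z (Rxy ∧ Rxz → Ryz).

A defining formula is ◇r → □◇r (the 5 axiom).
Suppose ◇r→□◇r is valid. Take Rxy, Rxz and set V(r)={y}. Then ◇r at x, so □◇r at x, so ◇r at z, so some w with Rzw has r; w=y, i.e. Rzy. By symmetry of the argument, Ryz.

◇r → □◇r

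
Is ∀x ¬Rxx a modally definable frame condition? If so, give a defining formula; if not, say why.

No — not modally definable

If a class were modally definable it would be closed under surjective bounded morphisms (Goldblatt–Thomason).
The 3-cycle (worlds s,t,u with s→t→u→s) is irreflexive, and the map sending every world to a single reflexive point • is a surjective bounded morphism (forth: every edge maps to (•,•); back: every world has a successor). So any modal formula valid on the 3-cycle is also valid on the reflexive point, which is not irreflexive.
So the class is not modally definable.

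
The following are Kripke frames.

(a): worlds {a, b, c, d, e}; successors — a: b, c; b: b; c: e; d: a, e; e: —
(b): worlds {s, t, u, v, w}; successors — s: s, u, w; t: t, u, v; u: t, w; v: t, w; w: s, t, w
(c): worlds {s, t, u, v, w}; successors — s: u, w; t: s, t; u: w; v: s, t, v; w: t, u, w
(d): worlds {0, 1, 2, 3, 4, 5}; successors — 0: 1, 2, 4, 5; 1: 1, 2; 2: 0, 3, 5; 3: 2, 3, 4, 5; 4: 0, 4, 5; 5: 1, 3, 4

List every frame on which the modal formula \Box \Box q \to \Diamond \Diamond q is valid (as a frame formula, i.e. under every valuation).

(b), (c), (d)

The schema corresponds to a generalized confluence (Geach) condition: \forall x \exists w (x R^2 w \wedge x R^2 w).
(a): fails — at c but no w with cR²w and cR²w.
(b): condition met.
(c): condition met.
(d): condition met.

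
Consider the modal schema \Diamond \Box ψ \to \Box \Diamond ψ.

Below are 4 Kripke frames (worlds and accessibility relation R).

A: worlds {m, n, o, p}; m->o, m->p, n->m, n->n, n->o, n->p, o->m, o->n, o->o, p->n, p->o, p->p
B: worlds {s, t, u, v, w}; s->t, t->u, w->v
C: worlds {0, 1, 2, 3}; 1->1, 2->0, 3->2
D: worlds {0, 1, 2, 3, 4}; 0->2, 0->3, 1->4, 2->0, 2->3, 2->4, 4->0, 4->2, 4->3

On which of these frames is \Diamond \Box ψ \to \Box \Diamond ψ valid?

Frame correspondent (Sahlqvist): \forall x \forall y \forall z (Rxy \wedge Rxz \to \exists w (Ryw \wedge Rzw)) — i.e. convergence.
A: ✓.
B: fails — Rtu and Rtu but u and u have no common successor.
C: fails — R20 and R20 but 0 and 0 have no common successor.
D: fails — R02 and R03 but 2 and 3 have no common successor.
Valid on: A.

A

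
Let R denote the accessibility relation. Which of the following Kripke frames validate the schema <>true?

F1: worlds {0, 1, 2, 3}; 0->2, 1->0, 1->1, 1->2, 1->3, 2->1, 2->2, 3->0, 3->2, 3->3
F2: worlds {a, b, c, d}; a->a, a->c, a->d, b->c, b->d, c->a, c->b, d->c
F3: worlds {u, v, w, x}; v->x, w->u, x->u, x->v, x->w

Frame correspondent (Sahlqvist): forall x exists y Rxy — i.e. seriality.
F1: condition met.
F2: condition met.
F3: fails — world u has no successor.
Valid on: F1, F2.

F1, F2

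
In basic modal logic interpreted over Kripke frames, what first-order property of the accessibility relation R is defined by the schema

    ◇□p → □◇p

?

convergence

Suppose ◇□p→□◇p is valid. Take Rxy, Rxz and set V(p)={w : Ryw}. Then □p at y so ◇□p at x, so □◇p at x, so ◇p at z, giving w with Rzw and Ryw.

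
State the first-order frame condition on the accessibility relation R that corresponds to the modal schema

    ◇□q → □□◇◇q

This is a Sahlqvist (Geach-type) schema ◇^1□^1q → □^2◇^2q.
Minimal-valuation argument: fix x; take any y with xR^1y and any z with xR^2z. Set V(q) to the set of worlds R-reachable from y in exactly 1 step. Then □^1q holds at y, so the antecedent holds at x; validity forces ◇^2q at z, giving a w with zR^2w and yR^1w.
First-order correspondent: ∀x ∀y ∀z ((xRy ∧ xR²z) → ∃w (yRw ∧ zR²w)).

∀x ∀y ∀z ((xRy ∧ xR²z) → ∃w (yRw ∧ zR²w))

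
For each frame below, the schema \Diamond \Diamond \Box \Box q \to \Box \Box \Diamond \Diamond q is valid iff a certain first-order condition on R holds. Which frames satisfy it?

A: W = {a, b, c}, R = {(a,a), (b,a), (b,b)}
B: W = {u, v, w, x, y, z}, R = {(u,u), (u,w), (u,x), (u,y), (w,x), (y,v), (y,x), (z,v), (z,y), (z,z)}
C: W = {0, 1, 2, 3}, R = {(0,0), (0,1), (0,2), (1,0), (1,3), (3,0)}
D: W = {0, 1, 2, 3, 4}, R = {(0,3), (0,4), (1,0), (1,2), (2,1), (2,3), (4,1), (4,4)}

A

The schema corresponds to a generalized confluence (Geach) condition: \forall x \forall y \forall z ((x R^2 y \wedge x R^2 z) \to \exists w (y R^2 w \wedge z R^2 w)).
A: ✓.
B: fails — uR²u, uR²v but no t with uR²t and vR²t.
C: fails — 0R²0, 0R²2 but no w with 0R²w and 2R²w.
D: fails — 1R²1, 1R²3 but no w with 1R²w and 3R²w.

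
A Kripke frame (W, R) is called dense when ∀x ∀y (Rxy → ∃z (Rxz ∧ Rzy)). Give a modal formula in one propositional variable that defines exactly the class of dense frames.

□□q → □q

The condition is density. The C4 schema □□q → □q defines it.
Suppose □□q→□q is valid. Take Rxy and set V(q)={w : xR²w}. Then □□q at x, so □q at x, so q at y, i.e. ∃z(Rxz∧Rzy).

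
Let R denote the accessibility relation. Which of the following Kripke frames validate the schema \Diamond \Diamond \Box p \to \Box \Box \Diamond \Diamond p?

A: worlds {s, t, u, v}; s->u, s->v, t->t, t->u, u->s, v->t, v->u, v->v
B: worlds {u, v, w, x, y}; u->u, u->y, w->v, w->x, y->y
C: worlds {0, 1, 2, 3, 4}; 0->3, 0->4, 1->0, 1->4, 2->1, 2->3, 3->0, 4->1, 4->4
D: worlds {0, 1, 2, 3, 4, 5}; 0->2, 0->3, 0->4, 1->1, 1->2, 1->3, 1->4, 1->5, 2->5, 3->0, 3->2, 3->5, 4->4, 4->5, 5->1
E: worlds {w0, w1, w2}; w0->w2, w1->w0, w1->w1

B

The schema corresponds to a generalized confluence (Geach) condition: \forall x \forall y \forall z ((x R^2 y \wedge x R^2 z) \to \exists w (yRw \wedge z R^2 w)).
A: fails — sR²u, sR²u but no w with uRw and uR²w.
B: holds.
C: fails — 1R²3, 1R²1 but no w with 3Rw and 1R²w.
D: fails — 0R²0, 0R²2 but no w with 0Rw and 2R²w.
E: fails — w1R²w0, w1R²w0 but no w with w0Rw and w0R²w.
Valid on: B.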